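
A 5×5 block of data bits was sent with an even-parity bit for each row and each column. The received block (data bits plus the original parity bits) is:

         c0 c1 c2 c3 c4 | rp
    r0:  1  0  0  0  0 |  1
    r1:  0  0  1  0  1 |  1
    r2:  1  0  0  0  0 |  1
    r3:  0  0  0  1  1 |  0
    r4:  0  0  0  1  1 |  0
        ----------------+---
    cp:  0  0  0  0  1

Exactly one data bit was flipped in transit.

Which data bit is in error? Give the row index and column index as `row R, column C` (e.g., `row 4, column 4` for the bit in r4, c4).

Recompute each row's even parity and compare to rp:
  r0: data parity 1, sent rp 1 → ok
  r1: data parity 0, sent rp 1 → mismatch
  r2: data parity 1, sent rp 1 → ok
  r3: data parity 0, sent rp 0 → ok
  r4: data parity 0, sent rp 0 → ok
Recompute each column's even parity and compare to cp:
  c0: data parity 0, sent cp 0 → ok
  c1: data parity 0, sent cp 0 → ok
  c2: data parity 1, sent cp 0 → mismatch
  c3: data parity 0, sent cp 0 → ok
  c4: data parity 1, sent cp 1 → ok
Exactly one row (r1) and one column (c2) fail → the flipped bit is at their intersection.

row 1, column 2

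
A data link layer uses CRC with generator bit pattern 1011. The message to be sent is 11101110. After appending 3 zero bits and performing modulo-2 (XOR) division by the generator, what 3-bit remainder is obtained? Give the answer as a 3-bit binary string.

Append 3 zeros: 11101110000. Divide by 1011 (XOR where the leading bit is 1):
  pos 0: 1110 XOR 1011 = 0101
  pos 1: 1011 XOR 1011 = 0000
  pos 5: 1100 XOR 1011 = 0111
  pos 6: 1110 XOR 1011 = 0101
  pos 7: 1010 XOR 1011 = 0001
Remainder (last 3 bits) = 001. This is the CRC / FCS.

001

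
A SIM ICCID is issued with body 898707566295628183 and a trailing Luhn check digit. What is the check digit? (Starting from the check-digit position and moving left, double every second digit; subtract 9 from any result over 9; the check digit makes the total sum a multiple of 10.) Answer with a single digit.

Partial digits right→left: 3 8 1 8 2 6 5 9 2 6 6 5 7 0 7 8 9 8
Double every second digit counting from the check-digit position (so the 1st, 3rd, 5th, ... of the partial from the right).
  doubled (with −9 where >9): 6 2 4 1 4 3 5 5 9 → sum 39
  kept as-is: 8 8 6 9 6 5 0 8 8 → sum 58
Total = 39 + 58 = 97.
Check digit = (10 − (97 mod 10)) mod 10 = 3.

3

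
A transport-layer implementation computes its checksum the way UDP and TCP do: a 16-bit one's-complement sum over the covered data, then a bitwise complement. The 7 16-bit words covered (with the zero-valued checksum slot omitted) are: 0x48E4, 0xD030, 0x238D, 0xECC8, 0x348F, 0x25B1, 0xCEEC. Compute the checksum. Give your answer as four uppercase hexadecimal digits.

AD67

One's-complement addition (fold any carry out of bit 15 back into bit 0):
  0x48E4 + 0xD030 = 0x11914 → wrap carry → 0x1915
  0x1915 + 0x238D = 0x03CA2
  0x3CA2 + 0xECC8 = 0x1296A → wrap carry → 0x296B
  0x296B + 0x348F = 0x05DFA
  0x5DFA + 0x25B1 = 0x083AB
  0x83AB + 0xCEEC = 0x15297 → wrap carry → 0x5298
One's-complement sum = 0x5298.
Checksum = ~0x5298 & 0xFFFF = 0xAD67.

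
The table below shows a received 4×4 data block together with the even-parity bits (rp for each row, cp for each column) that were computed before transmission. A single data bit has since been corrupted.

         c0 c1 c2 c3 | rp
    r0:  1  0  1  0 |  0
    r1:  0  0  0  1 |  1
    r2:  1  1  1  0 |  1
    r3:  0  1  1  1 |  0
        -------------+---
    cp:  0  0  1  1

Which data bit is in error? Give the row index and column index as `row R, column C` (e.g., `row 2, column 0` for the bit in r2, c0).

row 3, column 3

Recompute each row's even parity and compare to rp:
  r0: data parity 0, sent rp 0 → ok
  r1: data parity 1, sent rp 1 → ok
  r2: data parity 1, sent rp 1 → ok
  r3: data parity 1, sent rp 0 → mismatch
Recompute each column's even parity and compare to cp:
  c0: data parity 0, sent cp 0 → ok
  c1: data parity 0, sent cp 0 → ok
  c2: data parity 1, sent cp 1 → ok
  c3: data parity 0, sent cp 1 → mismatch
Exactly one row (r3) and one column (c3) fail → the flipped bit is at their intersection.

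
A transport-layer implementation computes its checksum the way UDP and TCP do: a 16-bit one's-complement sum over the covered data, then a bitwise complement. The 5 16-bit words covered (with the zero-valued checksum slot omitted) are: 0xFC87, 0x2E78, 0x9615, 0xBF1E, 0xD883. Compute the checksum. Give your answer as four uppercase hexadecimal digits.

One's-complement addition (fold any carry out of bit 15 back into bit 0):
  0xFC87 + 0x2E78 = 0x12AFF → wrap carry → 0x2B00
  0x2B00 + 0x9615 = 0x0C115
  0xC115 + 0xBF1E = 0x18033 → wrap carry → 0x8034
  0x8034 + 0xD883 = 0x158B7 → wrap carry → 0x58B8
One's-complement sum = 0x58B8.
Checksum = ~0x58B8 & 0xFFFF = 0xA747.

A747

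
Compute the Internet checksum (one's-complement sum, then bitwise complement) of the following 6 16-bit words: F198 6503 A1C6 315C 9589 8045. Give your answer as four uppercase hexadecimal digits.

C071

One's-complement addition (fold any carry out of bit 15 back into bit 0):
  0xF198 + 0x6503 = 0x1569B → wrap carry → 0x569C
  0x569C + 0xA1C6 = 0x0F862
  0xF862 + 0x315C = 0x129BE → wrap carry → 0x29BF
  0x29BF + 0x9589 = 0x0BF48
  0xBF48 + 0x8045 = 0x13F8D → wrap carry → 0x3F8E
One's-complement sum = 0x3F8E.
Checksum = ~0x3F8E & 0xFFFF = 0xC071.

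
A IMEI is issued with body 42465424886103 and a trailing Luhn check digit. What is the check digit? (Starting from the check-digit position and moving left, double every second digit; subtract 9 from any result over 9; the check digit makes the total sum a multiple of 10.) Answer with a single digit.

Partial digits right→left: 3 0 1 6 8 8 4 2 4 5 6 4 2 4
Double every second digit counting from the check-digit position (so the 1st, 3rd, 5th, ... of the partial from the right).
  doubled (with −9 where >9): 6 2 7 8 8 3 4 → sum 38
  kept as-is: 0 6 8 2 5 4 4 → sum 29
Total = 38 + 29 = 67.
Check digit = (10 − (67 mod 10)) mod 10 = 3.

3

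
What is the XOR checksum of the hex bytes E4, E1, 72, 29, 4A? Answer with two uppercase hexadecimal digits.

14

XOR the bytes together:
  start with 0xE4
  0xE4 ⊕ 0xE1 = 0x05
  0x05 ⊕ 0x72 = 0x77
  0x77 ⊕ 0x29 = 0x5E
  0x5E ⊕ 0x4A = 0x14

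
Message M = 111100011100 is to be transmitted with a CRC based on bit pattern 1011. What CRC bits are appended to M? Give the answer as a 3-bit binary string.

110

Append 3 zeros: 111100011100000. Divide by 1011 (XOR where the leading bit is 1):
  pos 0: 1111 XOR 1011 = 0100
  pos 1: 1000 XOR 1011 = 0011
  pos 3: 1100 XOR 1011 = 0111
  pos 4: 1111 XOR 1011 = 0100
  pos 5: 1001 XOR 1011 = 0010
  pos 7: 1010 XOR 1011 = 0001
  pos 10: 1000 XOR 1011 = 0011
Remainder (last 3 bits) = 110. This is the CRC / FCS.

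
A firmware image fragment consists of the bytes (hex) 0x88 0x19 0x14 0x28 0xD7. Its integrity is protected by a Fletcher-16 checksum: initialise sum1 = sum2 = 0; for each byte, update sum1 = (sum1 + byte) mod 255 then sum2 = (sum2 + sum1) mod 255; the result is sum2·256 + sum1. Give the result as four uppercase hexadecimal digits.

73B5

Running sums (mod 255):
  after byte 0 (0x88): sum1=136, sum2=136
  after byte 1 (0x19): sum1=161, sum2=42
  after byte 2 (0x14): sum1=181, sum2=223
  after byte 3 (0x28): sum1=221, sum2=189
  after byte 4 (0xD7): sum1=181, sum2=115
Checksum = sum2·256 + sum1 = 115·256 + 181 = 29621 = 0x73B5.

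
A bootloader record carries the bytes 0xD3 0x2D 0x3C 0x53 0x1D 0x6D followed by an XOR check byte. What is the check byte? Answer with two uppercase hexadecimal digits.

E1

XOR the bytes together:
  start with 0xD3
  0xD3 ⊕ 0x2D = 0xFE
  0xFE ⊕ 0x3C = 0xC2
  0xC2 ⊕ 0x53 = 0x91
  0x91 ⊕ 0x1D = 0x8C
  0x8C ⊕ 0x6D = 0xE1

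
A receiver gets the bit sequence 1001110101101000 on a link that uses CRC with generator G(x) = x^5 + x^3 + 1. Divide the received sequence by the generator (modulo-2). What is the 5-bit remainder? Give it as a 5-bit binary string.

01101

Modulo-2 division of 1001110101101000 by 101001:
  pos 0: 100111 XOR 101001 = 001110
  pos 2: 111001 XOR 101001 = 010000
  pos 3: 100000 XOR 101001 = 001001
  pos 5: 100111 XOR 101001 = 001110
  pos 7: 111001 XOR 101001 = 010000
  pos 8: 100000 XOR 101001 = 001001
  pos 10: 100100 XOR 101001 = 001101
Remainder = 01101 (nonzero — an error is detected).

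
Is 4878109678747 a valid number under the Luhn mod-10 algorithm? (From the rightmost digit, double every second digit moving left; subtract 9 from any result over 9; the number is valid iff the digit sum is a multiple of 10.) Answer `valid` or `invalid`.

invalid

From the right, keep odd positions and double even positions (subtract 9 from any doubled value over 9):
  doubled (positions 2,4,...): 8 7 3 0 7 7 → sum 32
  kept (positions 1,3,...): 7 7 7 9 1 7 4 → sum 42
Total = 74.
74 mod 10 = 4, so the number is invalid.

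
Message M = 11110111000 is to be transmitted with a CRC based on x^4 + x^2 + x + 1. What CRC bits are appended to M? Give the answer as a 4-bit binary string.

Append 4 zeros: 111101110000000. Divide by 10111 (XOR where the leading bit is 1):
  pos 0: 11110 XOR 10111 = 01001
  pos 1: 10011 XOR 10111 = 00100
  pos 3: 10011 XOR 10111 = 00100
  pos 5: 10000 XOR 10111 = 00111
  pos 7: 11100 XOR 10111 = 01011
  pos 8: 10110 XOR 10111 = 00001
Remainder (last 4 bits) = 0100. This is the CRC / FCS.

0100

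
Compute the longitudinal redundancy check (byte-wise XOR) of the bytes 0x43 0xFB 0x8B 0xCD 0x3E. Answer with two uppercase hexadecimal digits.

XOR the bytes together:
  start with 0x43
  0x43 ⊕ 0xFB = 0xB8
  0xB8 ⊕ 0x8B = 0x33
  0x33 ⊕ 0xCD = 0xFE
  0xFE ⊕ 0x3E = 0xC0

C0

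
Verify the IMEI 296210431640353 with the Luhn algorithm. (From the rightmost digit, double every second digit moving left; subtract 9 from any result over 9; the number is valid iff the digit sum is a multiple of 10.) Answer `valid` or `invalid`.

invalid

From the right, keep odd positions and double even positions (subtract 9 from any doubled value over 9):
  doubled (positions 2,4,...): 1 0 3 6 0 4 9 → sum 23
  kept (positions 1,3,...): 3 3 4 1 4 1 6 2 → sum 24
Total = 47.
47 mod 10 = 7, so the number is invalid.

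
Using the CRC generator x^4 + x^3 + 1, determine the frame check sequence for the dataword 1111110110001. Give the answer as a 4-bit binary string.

0101

Append 4 zeros: 11111101100010000. Divide by 11001 (XOR where the leading bit is 1):
  pos 0: 11111 XOR 11001 = 00110
  pos 2: 11010 XOR 11001 = 00011
  pos 5: 11110 XOR 11001 = 00111
  pos 7: 11100 XOR 11001 = 00101
  pos 9: 10110 XOR 11001 = 01111
  pos 10: 11110 XOR 11001 = 00111
  pos 12: 11100 XOR 11001 = 00101
Remainder (last 4 bits) = 0101. This is the CRC / FCS.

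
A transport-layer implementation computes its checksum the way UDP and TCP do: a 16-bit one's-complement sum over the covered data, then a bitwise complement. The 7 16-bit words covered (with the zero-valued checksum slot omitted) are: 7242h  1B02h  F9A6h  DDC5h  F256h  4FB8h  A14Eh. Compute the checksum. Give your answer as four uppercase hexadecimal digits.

B7F0

One's-complement addition (fold any carry out of bit 15 back into bit 0):
  0x7242 + 0x1B02 = 0x08D44
  0x8D44 + 0xF9A6 = 0x186EA → wrap carry → 0x86EB
  0x86EB + 0xDDC5 = 0x164B0 → wrap carry → 0x64B1
  0x64B1 + 0xF256 = 0x15707 → wrap carry → 0x5708
  0x5708 + 0x4FB8 = 0x0A6C0
  0xA6C0 + 0xA14E = 0x1480E → wrap carry → 0x480F
One's-complement sum = 0x480F.
Checksum = ~0x480F & 0xFFFF = 0xB7F0.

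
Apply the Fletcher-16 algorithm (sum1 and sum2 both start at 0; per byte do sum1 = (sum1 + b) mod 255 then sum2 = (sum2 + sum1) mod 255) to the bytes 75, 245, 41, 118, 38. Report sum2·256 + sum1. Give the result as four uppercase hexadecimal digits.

Running sums (mod 255):
  after byte 0 (75): sum1=75, sum2=75
  after byte 1 (245): sum1=65, sum2=140
  after byte 2 (41): sum1=106, sum2=246
  after byte 3 (118): sum1=224, sum2=215
  after byte 4 (38): sum1=7, sum2=222
Checksum = sum2·256 + sum1 = 222·256 + 7 = 56839 = 0xDE07.

DE07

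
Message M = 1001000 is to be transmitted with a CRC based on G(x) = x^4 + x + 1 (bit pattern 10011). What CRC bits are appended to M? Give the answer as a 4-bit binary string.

Append 4 zeros: 10010000000. Divide by 10011 (XOR where the leading bit is 1):
  pos 0: 10010 XOR 10011 = 00001
  pos 4: 10000 XOR 10011 = 00011
Remainder (last 4 bits) = 1100. This is the CRC / FCS.

1100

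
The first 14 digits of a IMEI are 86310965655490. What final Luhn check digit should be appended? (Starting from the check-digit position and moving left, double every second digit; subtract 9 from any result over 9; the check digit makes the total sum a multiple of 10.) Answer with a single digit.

9

Partial digits right→left: 0 9 4 5 5 6 5 6 9 0 1 3 6 8
Double every second digit counting from the check-digit position (so the 1st, 3rd, 5th, ... of the partial from the right).
  doubled (with −9 where >9): 0 8 1 1 9 2 3 → sum 24
  kept as-is: 9 5 6 6 0 3 8 → sum 37
Total = 24 + 37 = 61.
Check digit = (10 − (61 mod 10)) mod 10 = 9.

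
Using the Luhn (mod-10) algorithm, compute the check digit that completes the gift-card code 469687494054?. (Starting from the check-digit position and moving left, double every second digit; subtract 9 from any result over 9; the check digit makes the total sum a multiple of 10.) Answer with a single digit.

8

Partial digits right→left: 4 5 0 4 9 4 7 8 6 9 6 4
Double every second digit counting from the check-digit position (so the 1st, 3rd, 5th, ... of the partial from the right).
  doubled (with −9 where >9): 8 0 9 5 3 3 → sum 28
  kept as-is: 5 4 4 8 9 4 → sum 34
Total = 28 + 34 = 62.
Check digit = (10 − (62 mod 10)) mod 10 = 8.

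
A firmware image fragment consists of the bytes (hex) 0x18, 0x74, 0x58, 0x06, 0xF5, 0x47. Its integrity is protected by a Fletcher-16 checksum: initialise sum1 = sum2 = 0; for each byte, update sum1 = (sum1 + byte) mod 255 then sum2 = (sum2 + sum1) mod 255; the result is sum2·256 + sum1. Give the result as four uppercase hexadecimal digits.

Running sums (mod 255):
  after byte 0 (0x18): sum1=24, sum2=24
  after byte 1 (0x74): sum1=140, sum2=164
  after byte 2 (0x58): sum1=228, sum2=137
  after byte 3 (0x06): sum1=234, sum2=116
  after byte 4 (0xF5): sum1=224, sum2=85
  after byte 5 (0x47): sum1=40, sum2=125
Checksum = sum2·256 + sum1 = 125·256 + 40 = 32040 = 0x7D28.

7D28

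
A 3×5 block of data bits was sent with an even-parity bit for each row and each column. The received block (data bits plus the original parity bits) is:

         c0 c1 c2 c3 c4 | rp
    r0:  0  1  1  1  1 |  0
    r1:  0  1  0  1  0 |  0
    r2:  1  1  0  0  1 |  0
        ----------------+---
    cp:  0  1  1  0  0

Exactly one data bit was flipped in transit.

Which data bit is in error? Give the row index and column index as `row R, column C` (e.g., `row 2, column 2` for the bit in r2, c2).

Recompute each row's even parity and compare to rp:
  r0: data parity 0, sent rp 0 → ok
  r1: data parity 0, sent rp 0 → ok
  r2: data parity 1, sent rp 0 → mismatch
Recompute each column's even parity and compare to cp:
  c0: data parity 1, sent cp 0 → mismatch
  c1: data parity 1, sent cp 1 → ok
  c2: data parity 1, sent cp 1 → ok
  c3: data parity 0, sent cp 0 → ok
  c4: data parity 0, sent cp 0 → ok
Exactly one row (r2) and one column (c0) fail → the flipped bit is at their intersection.

row 2, column 0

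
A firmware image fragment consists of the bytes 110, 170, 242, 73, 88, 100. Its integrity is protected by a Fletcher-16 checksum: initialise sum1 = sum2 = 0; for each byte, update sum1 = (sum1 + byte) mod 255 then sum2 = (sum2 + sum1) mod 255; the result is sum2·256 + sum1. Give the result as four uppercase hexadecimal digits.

A812

Running sums (mod 255):
  after byte 0 (110): sum1=110, sum2=110
  after byte 1 (170): sum1=25, sum2=135
  after byte 2 (242): sum1=12, sum2=147
  after byte 3 (73): sum1=85, sum2=232
  after byte 4 (88): sum1=173, sum2=150
  after byte 5 (100): sum1=18, sum2=168
Checksum = sum2·256 + sum1 = 168·256 + 18 = 43026 = 0xA812.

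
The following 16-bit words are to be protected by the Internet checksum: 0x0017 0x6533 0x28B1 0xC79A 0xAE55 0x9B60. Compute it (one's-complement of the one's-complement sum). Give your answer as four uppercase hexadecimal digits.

One's-complement addition (fold any carry out of bit 15 back into bit 0):
  0x0017 + 0x6533 = 0x0654A
  0x654A + 0x28B1 = 0x08DFB
  0x8DFB + 0xC79A = 0x15595 → wrap carry → 0x5596
  0x5596 + 0xAE55 = 0x103EB → wrap carry → 0x03EC
  0x03EC + 0x9B60 = 0x09F4C
One's-complement sum = 0x9F4C.
Checksum = ~0x9F4C & 0xFFFF = 0x60B3.

60B3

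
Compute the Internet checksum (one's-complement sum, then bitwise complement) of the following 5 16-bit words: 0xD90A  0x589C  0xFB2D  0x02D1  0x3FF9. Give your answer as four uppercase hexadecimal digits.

One's-complement addition (fold any carry out of bit 15 back into bit 0):
  0xD90A + 0x589C = 0x131A6 → wrap carry → 0x31A7
  0x31A7 + 0xFB2D = 0x12CD4 → wrap carry → 0x2CD5
  0x2CD5 + 0x02D1 = 0x02FA6
  0x2FA6 + 0x3FF9 = 0x06F9F
One's-complement sum = 0x6F9F.
Checksum = ~0x6F9F & 0xFFFF = 0x9060.

9060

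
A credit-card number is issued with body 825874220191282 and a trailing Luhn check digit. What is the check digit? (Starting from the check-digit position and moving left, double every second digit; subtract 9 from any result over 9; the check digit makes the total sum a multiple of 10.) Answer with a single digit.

0

Partial digits right→left: 2 8 2 1 9 1 0 2 2 4 7 8 5 2 8
Double every second digit counting from the check-digit position (so the 1st, 3rd, 5th, ... of the partial from the right).
  doubled (with −9 where >9): 4 4 9 0 4 5 1 7 → sum 34
  kept as-is: 8 1 1 2 4 8 2 → sum 26
Total = 34 + 26 = 60.
Check digit = (10 − (60 mod 10)) mod 10 = 0.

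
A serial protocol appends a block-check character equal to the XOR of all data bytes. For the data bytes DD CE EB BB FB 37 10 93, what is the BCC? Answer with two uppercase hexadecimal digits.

XOR the bytes together:
  start with 0xDD
  0xDD ⊕ 0xCE = 0x13
  0x13 ⊕ 0xEB = 0xF8
  0xF8 ⊕ 0xBB = 0x43
  0x43 ⊕ 0xFB = 0xB8
  0xB8 ⊕ 0x37 = 0x8F
  0x8F ⊕ 0x10 = 0x9F
  0x9F ⊕ 0x93 = 0x0C

0C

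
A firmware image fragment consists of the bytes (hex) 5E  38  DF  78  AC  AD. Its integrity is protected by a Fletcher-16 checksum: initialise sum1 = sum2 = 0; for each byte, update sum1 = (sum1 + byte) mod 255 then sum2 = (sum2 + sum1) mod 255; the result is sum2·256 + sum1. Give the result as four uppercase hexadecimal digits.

3F49

Running sums (mod 255):
  after byte 0 (5E): sum1=94, sum2=94
  after byte 1 (38): sum1=150, sum2=244
  after byte 2 (DF): sum1=118, sum2=107
  after byte 3 (78): sum1=238, sum2=90
  after byte 4 (AC): sum1=155, sum2=245
  after byte 5 (AD): sum1=73, sum2=63
Checksum = sum2·256 + sum1 = 63·256 + 73 = 16201 = 0x3F49.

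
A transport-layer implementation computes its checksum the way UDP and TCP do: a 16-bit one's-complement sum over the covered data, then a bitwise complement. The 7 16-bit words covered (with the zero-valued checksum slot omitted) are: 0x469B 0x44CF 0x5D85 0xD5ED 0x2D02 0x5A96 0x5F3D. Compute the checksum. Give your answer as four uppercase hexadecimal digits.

One's-complement addition (fold any carry out of bit 15 back into bit 0):
  0x469B + 0x44CF = 0x08B6A
  0x8B6A + 0x5D85 = 0x0E8EF
  0xE8EF + 0xD5ED = 0x1BEDC → wrap carry → 0xBEDD
  0xBEDD + 0x2D02 = 0x0EBDF
  0xEBDF + 0x5A96 = 0x14675 → wrap carry → 0x4676
  0x4676 + 0x5F3D = 0x0A5B3
One's-complement sum = 0xA5B3.
Checksum = ~0xA5B3 & 0xFFFF = 0x5A4C.

5A4C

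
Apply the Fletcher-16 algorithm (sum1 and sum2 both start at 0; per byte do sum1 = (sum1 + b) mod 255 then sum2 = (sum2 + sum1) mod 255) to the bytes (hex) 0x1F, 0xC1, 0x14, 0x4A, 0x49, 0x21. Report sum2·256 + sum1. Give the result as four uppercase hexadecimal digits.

66A9

Running sums (mod 255):
  after byte 0 (0x1F): sum1=31, sum2=31
  after byte 1 (0xC1): sum1=224, sum2=0
  after byte 2 (0x14): sum1=244, sum2=244
  after byte 3 (0x4A): sum1=63, sum2=52
  after byte 4 (0x49): sum1=136, sum2=188
  after byte 5 (0x21): sum1=169, sum2=102
Checksum = sum2·256 + sum1 = 102·256 + 169 = 26281 = 0x66A9.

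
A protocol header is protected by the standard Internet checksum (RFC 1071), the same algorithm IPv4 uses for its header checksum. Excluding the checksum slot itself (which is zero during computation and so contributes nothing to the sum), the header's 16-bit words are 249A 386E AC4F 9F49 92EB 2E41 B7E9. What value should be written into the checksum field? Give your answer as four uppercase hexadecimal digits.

One's-complement addition (fold any carry out of bit 15 back into bit 0):
  0x249A + 0x386E = 0x05D08
  0x5D08 + 0xAC4F = 0x10957 → wrap carry → 0x0958
  0x0958 + 0x9F49 = 0x0A8A1
  0xA8A1 + 0x92EB = 0x13B8C → wrap carry → 0x3B8D
  0x3B8D + 0x2E41 = 0x069CE
  0x69CE + 0xB7E9 = 0x121B7 → wrap carry → 0x21B8
One's-complement sum = 0x21B8.
Checksum = ~0x21B8 & 0xFFFF = 0xDE47.

DE47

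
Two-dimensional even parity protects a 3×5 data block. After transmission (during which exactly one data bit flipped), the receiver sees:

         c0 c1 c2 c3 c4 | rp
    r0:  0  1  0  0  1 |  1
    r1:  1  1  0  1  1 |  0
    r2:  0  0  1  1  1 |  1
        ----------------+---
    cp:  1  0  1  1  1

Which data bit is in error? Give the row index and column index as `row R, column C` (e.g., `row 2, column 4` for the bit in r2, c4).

row 0, column 3

Recompute each row's even parity and compare to rp:
  r0: data parity 0, sent rp 1 → mismatch
  r1: data parity 0, sent rp 0 → ok
  r2: data parity 1, sent rp 1 → ok
Recompute each column's even parity and compare to cp:
  c0: data parity 1, sent cp 1 → ok
  c1: data parity 0, sent cp 0 → ok
  c2: data parity 1, sent cp 1 → ok
  c3: data parity 0, sent cp 1 → mismatch
  c4: data parity 1, sent cp 1 → ok
Exactly one row (r0) and one column (c3) fail → the flipped bit is at their intersection.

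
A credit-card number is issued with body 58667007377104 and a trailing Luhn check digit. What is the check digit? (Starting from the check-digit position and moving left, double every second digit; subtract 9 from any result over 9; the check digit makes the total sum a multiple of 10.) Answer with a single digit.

Partial digits right→left: 4 0 1 7 7 3 7 0 0 7 6 6 8 5
Double every second digit counting from the check-digit position (so the 1st, 3rd, 5th, ... of the partial from the right).
  doubled (with −9 where >9): 8 2 5 5 0 3 7 → sum 30
  kept as-is: 0 7 3 0 7 6 5 → sum 28
Total = 30 + 28 = 58.
Check digit = (10 − (58 mod 10)) mod 10 = 2.

2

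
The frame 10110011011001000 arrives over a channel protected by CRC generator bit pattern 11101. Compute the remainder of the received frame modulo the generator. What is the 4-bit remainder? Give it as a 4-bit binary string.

Modulo-2 division of 10110011011001000 by 11101:
  pos 0: 10110 XOR 11101 = 01011
  pos 1: 10110 XOR 11101 = 01011
  pos 2: 10111 XOR 11101 = 01010
  pos 3: 10101 XOR 11101 = 01000
  pos 4: 10000 XOR 11101 = 01101
  pos 5: 11011 XOR 11101 = 00110
  pos 7: 11010 XOR 11101 = 00111
  pos 9: 11101 XOR 11101 = 00000
Remainder = 0000 (zero — the frame passes the CRC check).

0000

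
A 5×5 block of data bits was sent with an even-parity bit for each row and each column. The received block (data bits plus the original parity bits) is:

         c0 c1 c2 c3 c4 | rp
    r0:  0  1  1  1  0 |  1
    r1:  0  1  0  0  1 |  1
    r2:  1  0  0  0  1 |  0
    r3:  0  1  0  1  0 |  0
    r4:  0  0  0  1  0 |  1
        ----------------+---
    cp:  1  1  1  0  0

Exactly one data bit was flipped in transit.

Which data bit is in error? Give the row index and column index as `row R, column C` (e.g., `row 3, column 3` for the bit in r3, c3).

row 1, column 3

Recompute each row's even parity and compare to rp:
  r0: data parity 1, sent rp 1 → ok
  r1: data parity 0, sent rp 1 → mismatch
  r2: data parity 0, sent rp 0 → ok
  r3: data parity 0, sent rp 0 → ok
  r4: data parity 1, sent rp 1 → ok
Recompute each column's even parity and compare to cp:
  c0: data parity 1, sent cp 1 → ok
  c1: data parity 1, sent cp 1 → ok
  c2: data parity 1, sent cp 1 → ok
  c3: data parity 1, sent cp 0 → mismatch
  c4: data parity 0, sent cp 0 → ok
Exactly one row (r1) and one column (c3) fail → the flipped bit is at their intersection.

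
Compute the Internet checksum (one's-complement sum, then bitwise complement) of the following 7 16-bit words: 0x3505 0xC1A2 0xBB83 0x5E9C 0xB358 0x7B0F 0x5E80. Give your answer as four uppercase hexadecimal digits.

One's-complement addition (fold any carry out of bit 15 back into bit 0):
  0x3505 + 0xC1A2 = 0x0F6A7
  0xF6A7 + 0xBB83 = 0x1B22A → wrap carry → 0xB22B
  0xB22B + 0x5E9C = 0x110C7 → wrap carry → 0x10C8
  0x10C8 + 0xB358 = 0x0C420
  0xC420 + 0x7B0F = 0x13F2F → wrap carry → 0x3F30
  0x3F30 + 0x5E80 = 0x09DB0
One's-complement sum = 0x9DB0.
Checksum = ~0x9DB0 & 0xFFFF = 0x624F.

624F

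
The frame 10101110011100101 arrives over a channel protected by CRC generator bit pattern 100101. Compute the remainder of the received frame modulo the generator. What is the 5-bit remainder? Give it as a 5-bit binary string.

Modulo-2 division of 10101110011100101 by 100101:
  pos 0: 101011 XOR 100101 = 001110
  pos 2: 111010 XOR 100101 = 011111
  pos 3: 111110 XOR 100101 = 011011
  pos 4: 110111 XOR 100101 = 010010
  pos 5: 100101 XOR 100101 = 000000
  pos 11: 100101 XOR 100101 = 000000
Remainder = 00000 (zero — the frame passes the CRC check).

00000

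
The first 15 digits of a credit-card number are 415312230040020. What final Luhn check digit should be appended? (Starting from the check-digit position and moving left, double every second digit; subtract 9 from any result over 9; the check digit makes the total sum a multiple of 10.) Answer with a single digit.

6

Partial digits right→left: 0 2 0 0 4 0 0 3 2 2 1 3 5 1 4
Double every second digit counting from the check-digit position (so the 1st, 3rd, 5th, ... of the partial from the right).
  doubled (with −9 where >9): 0 0 8 0 4 2 1 8 → sum 23
  kept as-is: 2 0 0 3 2 3 1 → sum 11
Total = 23 + 11 = 34.
Check digit = (10 − (34 mod 10)) mod 10 = 6.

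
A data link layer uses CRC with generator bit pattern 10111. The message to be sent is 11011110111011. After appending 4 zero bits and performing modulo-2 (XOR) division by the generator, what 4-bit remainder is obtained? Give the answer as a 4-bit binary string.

0001

Append 4 zeros: 110111101110110000. Divide by 10111 (XOR where the leading bit is 1):
  pos 0: 11011 XOR 10111 = 01100
  pos 1: 11001 XOR 10111 = 01110
  pos 2: 11101 XOR 10111 = 01010
  pos 3: 10100 XOR 10111 = 00011
  pos 6: 11111 XOR 10111 = 01000
  pos 7: 10000 XOR 10111 = 00111
  pos 9: 11111 XOR 10111 = 01000
  pos 10: 10000 XOR 10111 = 00111
  pos 12: 11100 XOR 10111 = 01011
  pos 13: 10110 XOR 10111 = 00001
Remainder (last 4 bits) = 0001. This is the CRC / FCS.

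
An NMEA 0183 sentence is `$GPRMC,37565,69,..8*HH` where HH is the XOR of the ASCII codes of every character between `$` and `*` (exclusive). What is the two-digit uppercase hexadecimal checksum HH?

62

XOR the ASCII codes of the payload characters:
  'G' = 0x47 → acc = 0x47
  'P' = 0x50 → acc = 0x17
  'R' = 0x52 → acc = 0x45
  'M' = 0x4D → acc = 0x08
  'C' = 0x43 → acc = 0x4B
  ',' = 0x2C → acc = 0x67
  '3' = 0x33 → acc = 0x54
  '7' = 0x37 → acc = 0x63
  '5' = 0x35 → acc = 0x56
  '6' = 0x36 → acc = 0x60
  '5' = 0x35 → acc = 0x55
  ',' = 0x2C → acc = 0x79
  '6' = 0x36 → acc = 0x4F
  '9' = 0x39 → acc = 0x76
  ',' = 0x2C → acc = 0x5A
  '.' = 0x2E → acc = 0x74
  '.' = 0x2E → acc = 0x5A
  '8' = 0x38 → acc = 0x62
Checksum = 0x62.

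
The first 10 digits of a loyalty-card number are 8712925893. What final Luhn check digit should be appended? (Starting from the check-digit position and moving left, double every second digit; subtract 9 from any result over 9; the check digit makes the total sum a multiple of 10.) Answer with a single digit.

Partial digits right→left: 3 9 8 5 2 9 2 1 7 8
Double every second digit counting from the check-digit position (so the 1st, 3rd, 5th, ... of the partial from the right).
  doubled (with −9 where >9): 6 7 4 4 5 → sum 26
  kept as-is: 9 5 9 1 8 → sum 32
Total = 26 + 32 = 58.
Check digit = (10 − (58 mod 10)) mod 10 = 2.

2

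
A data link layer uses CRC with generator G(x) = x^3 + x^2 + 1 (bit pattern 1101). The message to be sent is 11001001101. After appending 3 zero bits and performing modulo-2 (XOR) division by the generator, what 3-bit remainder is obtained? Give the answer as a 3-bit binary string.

Append 3 zeros: 11001001101000. Divide by 1101 (XOR where the leading bit is 1):
  pos 0: 1100 XOR 1101 = 0001
  pos 3: 1100 XOR 1101 = 0001
  pos 6: 1110 XOR 1101 = 0011
  pos 8: 1110 XOR 1101 = 0011
  pos 10: 1100 XOR 1101 = 0001
Remainder (last 3 bits) = 001. This is the CRC / FCS.

001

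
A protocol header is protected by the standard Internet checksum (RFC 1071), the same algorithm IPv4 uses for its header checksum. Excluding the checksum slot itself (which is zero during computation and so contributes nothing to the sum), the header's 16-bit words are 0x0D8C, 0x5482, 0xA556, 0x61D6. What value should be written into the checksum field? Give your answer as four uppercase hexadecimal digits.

96C4

One's-complement addition (fold any carry out of bit 15 back into bit 0):
  0x0D8C + 0x5482 = 0x0620E
  0x620E + 0xA556 = 0x10764 → wrap carry → 0x0765
  0x0765 + 0x61D6 = 0x0693B
One's-complement sum = 0x693B.
Checksum = ~0x693B & 0xFFFF = 0x96C4.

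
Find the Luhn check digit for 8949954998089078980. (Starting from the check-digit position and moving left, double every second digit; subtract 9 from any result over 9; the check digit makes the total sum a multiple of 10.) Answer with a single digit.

Partial digits right→left: 0 8 9 8 7 0 9 8 0 8 9 9 4 5 9 9 4 9 8
Double every second digit counting from the check-digit position (so the 1st, 3rd, 5th, ... of the partial from the right).
  doubled (with −9 where >9): 0 9 5 9 0 9 8 9 8 7 → sum 64
  kept as-is: 8 8 0 8 8 9 5 9 9 → sum 64
Total = 64 + 64 = 128.
Check digit = (10 − (128 mod 10)) mod 10 = 2.

2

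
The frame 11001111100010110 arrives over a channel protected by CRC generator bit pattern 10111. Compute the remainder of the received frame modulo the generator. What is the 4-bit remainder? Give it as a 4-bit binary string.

0000

Modulo-2 division of 11001111100010110 by 10111:
  pos 0: 11001 XOR 10111 = 01110
  pos 1: 11101 XOR 10111 = 01010
  pos 2: 10101 XOR 10111 = 00010
  pos 5: 10110 XOR 10111 = 00001
  pos 9: 10010 XOR 10111 = 00101
  pos 11: 10111 XOR 10111 = 00000
Remainder = 0000 (zero — the frame passes the CRC check).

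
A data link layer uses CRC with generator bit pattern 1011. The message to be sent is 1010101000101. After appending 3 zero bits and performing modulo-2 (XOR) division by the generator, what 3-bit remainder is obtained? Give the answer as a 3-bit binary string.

Append 3 zeros: 1010101000101000. Divide by 1011 (XOR where the leading bit is 1):
  pos 0: 1010 XOR 1011 = 0001
  pos 3: 1101 XOR 1011 = 0110
  pos 4: 1100 XOR 1011 = 0111
  pos 5: 1110 XOR 1011 = 0101
  pos 6: 1010 XOR 1011 = 0001
  pos 9: 1101 XOR 1011 = 0110
  pos 10: 1100 XOR 1011 = 0111
  pos 11: 1110 XOR 1011 = 0101
  pos 12: 1010 XOR 1011 = 0001
Remainder (last 3 bits) = 001. This is the CRC / FCS.

001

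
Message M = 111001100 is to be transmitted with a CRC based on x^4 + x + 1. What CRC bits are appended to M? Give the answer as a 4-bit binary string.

0001

Append 4 zeros: 1110011000000. Divide by 10011 (XOR where the leading bit is 1):
  pos 0: 11100 XOR 10011 = 01111
  pos 1: 11111 XOR 10011 = 01100
  pos 2: 11001 XOR 10011 = 01010
  pos 3: 10100 XOR 10011 = 00111
  pos 5: 11100 XOR 10011 = 01111
  pos 6: 11110 XOR 10011 = 01101
  pos 7: 11010 XOR 10011 = 01001
  pos 8: 10010 XOR 10011 = 00001
Remainder (last 4 bits) = 0001. This is the CRC / FCS.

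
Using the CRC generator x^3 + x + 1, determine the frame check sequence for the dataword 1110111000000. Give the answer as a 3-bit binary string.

111

Append 3 zeros: 1110111000000000. Divide by 1011 (XOR where the leading bit is 1):
  pos 0: 1110 XOR 1011 = 0101
  pos 1: 1011 XOR 1011 = 0000
  pos 5: 1100 XOR 1011 = 0111
  pos 6: 1110 XOR 1011 = 0101
  pos 7: 1010 XOR 1011 = 0001
  pos 10: 1000 XOR 1011 = 0011
  pos 12: 1100 XOR 1011 = 0111
Remainder (last 3 bits) = 111. This is the CRC / FCS.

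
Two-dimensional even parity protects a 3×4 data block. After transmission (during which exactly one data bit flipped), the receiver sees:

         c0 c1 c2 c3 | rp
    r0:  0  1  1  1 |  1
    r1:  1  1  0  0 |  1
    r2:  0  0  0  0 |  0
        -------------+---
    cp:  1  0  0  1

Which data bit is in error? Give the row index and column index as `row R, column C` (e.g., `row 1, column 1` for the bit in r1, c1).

row 1, column 2

Recompute each row's even parity and compare to rp:
  r0: data parity 1, sent rp 1 → ok
  r1: data parity 0, sent rp 1 → mismatch
  r2: data parity 0, sent rp 0 → ok
Recompute each column's even parity and compare to cp:
  c0: data parity 1, sent cp 1 → ok
  c1: data parity 0, sent cp 0 → ok
  c2: data parity 1, sent cp 0 → mismatch
  c3: data parity 1, sent cp 1 → ok
Exactly one row (r1) and one column (c2) fail → the flipped bit is at their intersection.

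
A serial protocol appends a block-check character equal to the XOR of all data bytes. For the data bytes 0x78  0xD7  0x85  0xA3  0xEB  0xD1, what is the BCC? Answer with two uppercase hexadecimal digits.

B3

XOR the bytes together:
  start with 0x78
  0x78 ⊕ 0xD7 = 0xAF
  0xAF ⊕ 0x85 = 0x2A
  0x2A ⊕ 0xA3 = 0x89
  0x89 ⊕ 0xEB = 0x62
  0x62 ⊕ 0xD1 = 0xB3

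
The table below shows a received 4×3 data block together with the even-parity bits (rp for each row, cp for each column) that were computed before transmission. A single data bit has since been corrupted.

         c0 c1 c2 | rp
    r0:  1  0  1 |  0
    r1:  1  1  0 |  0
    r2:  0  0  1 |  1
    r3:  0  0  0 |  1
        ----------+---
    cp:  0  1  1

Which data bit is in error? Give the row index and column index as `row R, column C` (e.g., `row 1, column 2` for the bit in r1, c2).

Recompute each row's even parity and compare to rp:
  r0: data parity 0, sent rp 0 → ok
  r1: data parity 0, sent rp 0 → ok
  r2: data parity 1, sent rp 1 → ok
  r3: data parity 0, sent rp 1 → mismatch
Recompute each column's even parity and compare to cp:
  c0: data parity 0, sent cp 0 → ok
  c1: data parity 1, sent cp 1 → ok
  c2: data parity 0, sent cp 1 → mismatch
Exactly one row (r3) and one column (c2) fail → the flipped bit is at their intersection.

row 3, column 2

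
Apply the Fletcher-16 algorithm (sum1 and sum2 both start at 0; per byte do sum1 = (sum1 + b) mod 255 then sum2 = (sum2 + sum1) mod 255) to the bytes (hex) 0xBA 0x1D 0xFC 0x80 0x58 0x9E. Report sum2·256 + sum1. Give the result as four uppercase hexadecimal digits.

B64C

Running sums (mod 255):
  after byte 0 (0xBA): sum1=186, sum2=186
  after byte 1 (0x1D): sum1=215, sum2=146
  after byte 2 (0xFC): sum1=212, sum2=103
  after byte 3 (0x80): sum1=85, sum2=188
  after byte 4 (0x58): sum1=173, sum2=106
  after byte 5 (0x9E): sum1=76, sum2=182
Checksum = sum2·256 + sum1 = 182·256 + 76 = 46668 = 0xB64C.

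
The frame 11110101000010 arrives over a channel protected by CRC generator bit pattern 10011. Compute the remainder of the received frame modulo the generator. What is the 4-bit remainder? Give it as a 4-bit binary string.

Modulo-2 division of 11110101000010 by 10011:
  pos 0: 11110 XOR 10011 = 01101
  pos 1: 11011 XOR 10011 = 01000
  pos 2: 10000 XOR 10011 = 00011
  pos 5: 11100 XOR 10011 = 01111
  pos 6: 11110 XOR 10011 = 01101
  pos 7: 11010 XOR 10011 = 01001
  pos 8: 10011 XOR 10011 = 00000
Remainder = 0000 (zero — the frame passes the CRC check).

0000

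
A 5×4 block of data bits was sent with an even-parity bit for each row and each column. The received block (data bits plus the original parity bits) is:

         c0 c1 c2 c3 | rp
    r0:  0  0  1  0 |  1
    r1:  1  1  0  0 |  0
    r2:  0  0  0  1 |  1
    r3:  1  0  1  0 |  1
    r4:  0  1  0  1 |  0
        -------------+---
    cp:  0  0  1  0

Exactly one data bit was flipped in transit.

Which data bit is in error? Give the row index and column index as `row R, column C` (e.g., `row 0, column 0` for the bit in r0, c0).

Recompute each row's even parity and compare to rp:
  r0: data parity 1, sent rp 1 → ok
  r1: data parity 0, sent rp 0 → ok
  r2: data parity 1, sent rp 1 → ok
  r3: data parity 0, sent rp 1 → mismatch
  r4: data parity 0, sent rp 0 → ok
Recompute each column's even parity and compare to cp:
  c0: data parity 0, sent cp 0 → ok
  c1: data parity 0, sent cp 0 → ok
  c2: data parity 0, sent cp 1 → mismatch
  c3: data parity 0, sent cp 0 → ok
Exactly one row (r3) and one column (c2) fail → the flipped bit is at their intersection.

row 3, column 2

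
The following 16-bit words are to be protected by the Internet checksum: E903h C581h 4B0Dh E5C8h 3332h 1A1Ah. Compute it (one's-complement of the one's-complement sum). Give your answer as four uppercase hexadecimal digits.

One's-complement addition (fold any carry out of bit 15 back into bit 0):
  0xE903 + 0xC581 = 0x1AE84 → wrap carry → 0xAE85
  0xAE85 + 0x4B0D = 0x0F992
  0xF992 + 0xE5C8 = 0x1DF5A → wrap carry → 0xDF5B
  0xDF5B + 0x3332 = 0x1128D → wrap carry → 0x128E
  0x128E + 0x1A1A = 0x02CA8
One's-complement sum = 0x2CA8.
Checksum = ~0x2CA8 & 0xFFFF = 0xD357.

D357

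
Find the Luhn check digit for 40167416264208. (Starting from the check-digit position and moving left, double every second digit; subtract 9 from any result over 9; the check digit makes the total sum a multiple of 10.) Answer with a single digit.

3

Partial digits right→left: 8 0 2 4 6 2 6 1 4 7 6 1 0 4
Double every second digit counting from the check-digit position (so the 1st, 3rd, 5th, ... of the partial from the right).
  doubled (with −9 where >9): 7 4 3 3 8 3 0 → sum 28
  kept as-is: 0 4 2 1 7 1 4 → sum 19
Total = 28 + 19 = 47.
Check digit = (10 − (47 mod 10)) mod 10 = 3.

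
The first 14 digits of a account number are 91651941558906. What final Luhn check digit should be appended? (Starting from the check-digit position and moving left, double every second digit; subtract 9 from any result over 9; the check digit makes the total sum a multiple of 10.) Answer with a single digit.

0

Partial digits right→left: 6 0 9 8 5 5 1 4 9 1 5 6 1 9
Double every second digit counting from the check-digit position (so the 1st, 3rd, 5th, ... of the partial from the right).
  doubled (with −9 where >9): 3 9 1 2 9 1 2 → sum 27
  kept as-is: 0 8 5 4 1 6 9 → sum 33
Total = 27 + 33 = 60.
Check digit = (10 − (60 mod 10)) mod 10 = 0.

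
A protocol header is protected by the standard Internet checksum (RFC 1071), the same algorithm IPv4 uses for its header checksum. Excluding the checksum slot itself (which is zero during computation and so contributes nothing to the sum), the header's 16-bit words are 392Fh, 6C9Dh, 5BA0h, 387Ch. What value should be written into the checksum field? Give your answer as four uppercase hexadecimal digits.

One's-complement addition (fold any carry out of bit 15 back into bit 0):
  0x392F + 0x6C9D = 0x0A5CC
  0xA5CC + 0x5BA0 = 0x1016C → wrap carry → 0x016D
  0x016D + 0x387C = 0x039E9
One's-complement sum = 0x39E9.
Checksum = ~0x39E9 & 0xFFFF = 0xC616.

C616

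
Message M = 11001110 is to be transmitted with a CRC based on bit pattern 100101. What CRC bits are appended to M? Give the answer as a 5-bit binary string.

11010

Append 5 zeros: 1100111000000. Divide by 100101 (XOR where the leading bit is 1):
  pos 0: 110011 XOR 100101 = 010110
  pos 1: 101101 XOR 100101 = 001000
  pos 3: 100000 XOR 100101 = 000101
  pos 6: 101000 XOR 100101 = 001101
Remainder (last 5 bits) = 11010. This is the CRC / FCS.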